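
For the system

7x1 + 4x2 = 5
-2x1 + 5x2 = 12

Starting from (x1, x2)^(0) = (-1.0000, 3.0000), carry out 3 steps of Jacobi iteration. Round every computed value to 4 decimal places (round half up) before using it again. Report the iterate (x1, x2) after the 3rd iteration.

(-0.4286, 2.2286)

Iteration 1:
  x1 = (5 - (4)·3.0000) / (7) = -1.0000
  x2 = (12 - (-2)·-1.0000) / (5) = 2.0000
Iteration 2:
  x1 = (5 - (4)·2.0000) / (7) = -0.4286
  x2 = (12 - (-2)·-1.0000) / (5) = 2.0000
Iteration 3:
  x1 = (5 - (4)·2.0000) / (7) = -0.4286
  x2 = (12 - (-2)·-0.4286) / (5) = 2.2286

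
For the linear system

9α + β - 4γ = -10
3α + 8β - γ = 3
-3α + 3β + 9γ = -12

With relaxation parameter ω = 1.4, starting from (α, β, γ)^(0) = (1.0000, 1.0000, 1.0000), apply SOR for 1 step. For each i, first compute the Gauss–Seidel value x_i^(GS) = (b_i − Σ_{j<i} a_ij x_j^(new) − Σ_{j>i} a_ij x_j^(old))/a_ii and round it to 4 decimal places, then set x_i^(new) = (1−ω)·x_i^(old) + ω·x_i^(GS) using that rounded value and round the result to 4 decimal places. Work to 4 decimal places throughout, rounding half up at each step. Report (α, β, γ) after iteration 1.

Iteration 1:
  α: GS value = (-10 - (1)·1.0000 - (-4)·1.0000) / (9) = -0.7778;  α ← (1−ω)·1.0000 + ω·-0.7778 = -1.4889
  β: GS value = (3 - (3)·-1.4889 - (-1)·1.0000) / (8) = 1.0583;  β ← (1−ω)·1.0000 + ω·1.0583 = 1.0816
  γ: GS value = (-12 - (-3)·-1.4889 - (3)·1.0816) / (9) = -2.1902;  γ ← (1−ω)·1.0000 + ω·-2.1902 = -3.4663

(-1.4889, 1.0816, -3.4663)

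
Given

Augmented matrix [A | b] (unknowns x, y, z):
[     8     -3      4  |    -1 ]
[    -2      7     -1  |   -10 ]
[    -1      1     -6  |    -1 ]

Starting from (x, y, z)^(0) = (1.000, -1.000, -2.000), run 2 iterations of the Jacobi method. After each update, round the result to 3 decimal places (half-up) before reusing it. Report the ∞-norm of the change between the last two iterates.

Iteration 1:
  x = (-1 - (-3)·-1.000 - (4)·-2.000) / (8) = 0.500
  y = (-10 - (-2)·1.000 - (-1)·-2.000) / (7) = -1.429
  z = (-1 - (-1)·1.000 - (1)·-1.000) / (-6) = -0.167
Iteration 2:
  x = (-1 - (-3)·-1.429 - (4)·-0.167) / (8) = -0.577
  y = (-10 - (-2)·0.500 - (-1)·-0.167) / (7) = -1.310
  z = (-1 - (-1)·0.500 - (1)·-1.429) / (-6) = -0.155
Change: (-1.077, 0.119, 0.012) → max |·| = 1.077

1.077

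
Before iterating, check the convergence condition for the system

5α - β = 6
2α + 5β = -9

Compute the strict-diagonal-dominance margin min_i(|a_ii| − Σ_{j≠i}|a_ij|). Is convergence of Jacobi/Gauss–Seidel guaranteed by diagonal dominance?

row 1: |5| − (1) = 4
row 2: |5| − (2) = 3
minimum over rows = 3 → strictly diagonally dominant (convergence guaranteed)

3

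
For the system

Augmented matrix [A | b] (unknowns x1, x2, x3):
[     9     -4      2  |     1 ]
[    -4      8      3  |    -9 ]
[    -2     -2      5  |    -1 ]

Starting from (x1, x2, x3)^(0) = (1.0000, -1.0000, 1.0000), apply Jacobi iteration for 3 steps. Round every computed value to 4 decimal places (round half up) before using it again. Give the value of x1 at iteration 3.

-0.2963

Iteration 1:
  x1 = (1 - (-4)·-1.0000 - (2)·1.0000) / (9) = -0.5556
  x2 = (-9 - (-4)·1.0000 - (3)·1.0000) / (8) = -1.0000
  x3 = (-1 - (-2)·1.0000 - (-2)·-1.0000) / (5) = -0.2000
Iteration 2:
  x1 = (1 - (-4)·-1.0000 - (2)·-0.2000) / (9) = -0.2889
  x2 = (-9 - (-4)·-0.5556 - (3)·-0.2000) / (8) = -1.3278
  x3 = (-1 - (-2)·-0.5556 - (-2)·-1.0000) / (5) = -0.8222
Iteration 3:
  x1 = (1 - (-4)·-1.3278 - (2)·-0.8222) / (9) = -0.2963
  x2 = (-9 - (-4)·-0.2889 - (3)·-0.8222) / (8) = -0.9611
  x3 = (-1 - (-2)·-0.2889 - (-2)·-1.3278) / (5) = -0.8467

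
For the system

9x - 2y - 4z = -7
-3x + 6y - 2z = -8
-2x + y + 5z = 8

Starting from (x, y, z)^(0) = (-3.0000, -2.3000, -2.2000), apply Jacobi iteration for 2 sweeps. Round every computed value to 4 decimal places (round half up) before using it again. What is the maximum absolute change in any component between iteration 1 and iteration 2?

Iteration 1:
  x = (-7 - (-2)·-2.3000 - (-4)·-2.2000) / (9) = -2.2667
  y = (-8 - (-3)·-3.0000 - (-2)·-2.2000) / (6) = -3.5667
  z = (8 - (-2)·-3.0000 - (1)·-2.3000) / (5) = 0.8600
Iteration 2:
  x = (-7 - (-2)·-3.5667 - (-4)·0.8600) / (9) = -1.1882
  y = (-8 - (-3)·-2.2667 - (-2)·0.8600) / (6) = -2.1800
  z = (8 - (-2)·-2.2667 - (1)·-3.5667) / (5) = 1.4067
Change: (1.0785, 1.3867, 0.5467) → max |·| = 1.3867

1.3867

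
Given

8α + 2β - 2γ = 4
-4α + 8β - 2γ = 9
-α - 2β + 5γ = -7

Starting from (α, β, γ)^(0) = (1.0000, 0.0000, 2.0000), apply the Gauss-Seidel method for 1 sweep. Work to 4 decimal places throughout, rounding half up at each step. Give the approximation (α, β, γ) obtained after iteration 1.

Iteration 1:
  α = (4 - (2)·0.0000 - (-2)·2.0000) / (8) = 1.0000
  β = (9 - (-4)·1.0000 - (-2)·2.0000) / (8) = 2.1250
  γ = (-7 - (-1)·1.0000 - (-2)·2.1250) / (5) = -0.3500

(1.0000, 2.1250, -0.3500)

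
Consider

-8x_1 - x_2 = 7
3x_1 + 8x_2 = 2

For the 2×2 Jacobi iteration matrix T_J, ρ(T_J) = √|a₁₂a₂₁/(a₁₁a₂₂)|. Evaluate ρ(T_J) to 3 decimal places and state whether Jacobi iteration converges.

0.217

a₁₂a₂₁/(a₁₁a₂₂) = (-1)·(3) / ((-8)·(8)) = 0.046875
ρ = √|0.046875| = √0.046875 = 0.217
ρ < 1, so Jacobi converges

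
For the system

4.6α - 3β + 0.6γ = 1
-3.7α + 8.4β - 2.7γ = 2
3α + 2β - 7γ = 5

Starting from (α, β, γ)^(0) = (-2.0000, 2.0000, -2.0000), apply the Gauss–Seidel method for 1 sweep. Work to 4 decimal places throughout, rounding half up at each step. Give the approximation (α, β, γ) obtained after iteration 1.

Iteration 1:
  α = (1 - (-3)·2.0000 - (0.6)·-2.0000) / (4.6) = 1.7826
  β = (2 - (-3.7)·1.7826 - (-2.7)·-2.0000) / (8.4) = 0.3804
  γ = (5 - (3)·1.7826 - (2)·0.3804) / (-7) = 0.1584

(1.7826, 0.3804, 0.1584)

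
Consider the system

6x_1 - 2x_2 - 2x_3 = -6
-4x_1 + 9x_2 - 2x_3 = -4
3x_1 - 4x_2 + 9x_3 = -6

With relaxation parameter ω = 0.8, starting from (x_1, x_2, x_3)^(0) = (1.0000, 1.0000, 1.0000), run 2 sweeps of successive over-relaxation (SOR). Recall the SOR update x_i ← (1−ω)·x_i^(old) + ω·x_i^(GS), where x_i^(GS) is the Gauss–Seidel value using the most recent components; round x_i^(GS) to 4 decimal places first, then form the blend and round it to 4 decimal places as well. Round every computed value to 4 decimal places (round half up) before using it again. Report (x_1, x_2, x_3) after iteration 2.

(-0.8980, -0.7313, -0.6171)

Iteration 1:
  x_1: GS value = (-6 - (-2)·1.0000 - (-2)·1.0000) / (6) = -0.3333;  x_1 ← (1−ω)·1.0000 + ω·-0.3333 = -0.0666
  x_2: GS value = (-4 - (-4)·-0.0666 - (-2)·1.0000) / (9) = -0.2518;  x_2 ← (1−ω)·1.0000 + ω·-0.2518 = -0.0014
  x_3: GS value = (-6 - (3)·-0.0666 - (-4)·-0.0014) / (9) = -0.6451;  x_3 ← (1−ω)·1.0000 + ω·-0.6451 = -0.3161
Iteration 2:
  x_1: GS value = (-6 - (-2)·-0.0014 - (-2)·-0.3161) / (6) = -1.1058;  x_1 ← (1−ω)·-0.0666 + ω·-1.1058 = -0.8980
  x_2: GS value = (-4 - (-4)·-0.8980 - (-2)·-0.3161) / (9) = -0.9138;  x_2 ← (1−ω)·-0.0014 + ω·-0.9138 = -0.7313
  x_3: GS value = (-6 - (3)·-0.8980 - (-4)·-0.7313) / (9) = -0.6924;  x_3 ← (1−ω)·-0.3161 + ω·-0.6924 = -0.6171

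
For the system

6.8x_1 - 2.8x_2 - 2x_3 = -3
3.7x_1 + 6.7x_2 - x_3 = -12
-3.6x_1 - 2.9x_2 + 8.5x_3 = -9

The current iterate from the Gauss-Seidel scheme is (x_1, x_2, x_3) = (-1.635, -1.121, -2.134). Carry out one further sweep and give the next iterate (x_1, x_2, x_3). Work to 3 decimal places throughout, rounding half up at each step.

One sweep:
  x_1 = (-3 - (-2.8)·-1.121 - (-2)·-2.134) / (6.8) = -1.530
  x_2 = (-12 - (3.7)·-1.530 - (-1)·-2.134) / (6.7) = -1.265
  x_3 = (-9 - (-3.6)·-1.530 - (-2.9)·-1.265) / (8.5) = -2.138

(-1.530, -1.265, -2.138)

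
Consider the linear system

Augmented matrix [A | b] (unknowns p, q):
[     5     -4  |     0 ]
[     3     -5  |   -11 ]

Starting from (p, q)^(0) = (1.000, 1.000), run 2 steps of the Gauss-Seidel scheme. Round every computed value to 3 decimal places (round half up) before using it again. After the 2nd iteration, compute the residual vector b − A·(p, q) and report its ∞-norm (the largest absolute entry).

Iteration 1:
  p = (0 - (-4)·1.000) / (5) = 0.800
  q = (-11 - (3)·0.800) / (-5) = 2.680
Iteration 2:
  p = (0 - (-4)·2.680) / (5) = 2.144
  q = (-11 - (3)·2.144) / (-5) = 3.486
Residual b − A·x = (3.224, -0.002); ∞-norm = 3.224

3.224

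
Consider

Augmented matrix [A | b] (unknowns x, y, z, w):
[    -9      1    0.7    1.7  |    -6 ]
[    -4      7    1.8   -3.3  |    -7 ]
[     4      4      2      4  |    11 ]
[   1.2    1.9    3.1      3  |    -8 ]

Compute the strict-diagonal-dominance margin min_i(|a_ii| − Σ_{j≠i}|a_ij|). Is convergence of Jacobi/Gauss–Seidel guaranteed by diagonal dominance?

-10

row 1: |-9| − (1+0.7+1.7) = 5.6
row 2: |7| − (4+1.8+3.3) = -2.1
row 3: |2| − (4+4+4) = -10
row 4: |3| − (1.2+1.9+3.1) = -3.2
minimum over rows = -10 → not strictly diagonally dominant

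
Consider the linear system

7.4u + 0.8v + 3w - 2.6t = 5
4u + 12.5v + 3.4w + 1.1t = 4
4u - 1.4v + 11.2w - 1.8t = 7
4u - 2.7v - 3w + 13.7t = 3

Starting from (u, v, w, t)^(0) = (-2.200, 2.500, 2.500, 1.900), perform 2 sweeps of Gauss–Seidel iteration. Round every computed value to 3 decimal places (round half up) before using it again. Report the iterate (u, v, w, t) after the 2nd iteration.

Iteration 1:
  u = (5 - (0.8)·2.500 - (3)·2.500 - (-2.6)·1.900) / (7.4) = 0.059
  v = (4 - (4)·0.059 - (3.4)·2.500 - (1.1)·1.900) / (12.5) = -0.546
  w = (7 - (4)·0.059 - (-1.4)·-0.546 - (-1.8)·1.900) / (11.2) = 0.841
  t = (3 - (4)·0.059 - (-2.7)·-0.546 - (-3)·0.841) / (13.7) = 0.278
Iteration 2:
  u = (5 - (0.8)·-0.546 - (3)·0.841 - (-2.6)·0.278) / (7.4) = 0.491
  v = (4 - (4)·0.491 - (3.4)·0.841 - (1.1)·0.278) / (12.5) = -0.090
  w = (7 - (4)·0.491 - (-1.4)·-0.090 - (-1.8)·0.278) / (11.2) = 0.483
  t = (3 - (4)·0.491 - (-2.7)·-0.090 - (-3)·0.483) / (13.7) = 0.164

(0.491, -0.090, 0.483, 0.164)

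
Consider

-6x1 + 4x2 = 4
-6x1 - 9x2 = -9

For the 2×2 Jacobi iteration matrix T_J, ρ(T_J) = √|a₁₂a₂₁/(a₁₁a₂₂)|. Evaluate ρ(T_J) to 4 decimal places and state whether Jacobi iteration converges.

a₁₂a₂₁/(a₁₁a₂₂) = (4)·(-6) / ((-6)·(-9)) = -0.444444
ρ = √|-0.444444| = √0.444444 = 0.6667
ρ < 1, so Jacobi converges

0.6667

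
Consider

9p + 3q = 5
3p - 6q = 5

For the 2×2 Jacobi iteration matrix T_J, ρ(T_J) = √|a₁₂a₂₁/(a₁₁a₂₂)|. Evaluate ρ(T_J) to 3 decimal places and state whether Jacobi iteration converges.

a₁₂a₂₁/(a₁₁a₂₂) = (3)·(3) / ((9)·(-6)) = -0.166667
ρ = √|-0.166667| = √0.166667 = 0.408
ρ < 1, so Jacobi converges

0.408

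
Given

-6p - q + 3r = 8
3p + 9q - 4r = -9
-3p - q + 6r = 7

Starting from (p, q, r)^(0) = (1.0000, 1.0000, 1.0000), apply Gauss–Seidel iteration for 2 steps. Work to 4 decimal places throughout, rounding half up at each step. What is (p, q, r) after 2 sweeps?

(-0.9815, -0.3930, 0.6104)

Iteration 1:
  p = (8 - (-1)·1.0000 - (3)·1.0000) / (-6) = -1.0000
  q = (-9 - (3)·-1.0000 - (-4)·1.0000) / (9) = -0.2222
  r = (7 - (-3)·-1.0000 - (-1)·-0.2222) / (6) = 0.6296
Iteration 2:
  p = (8 - (-1)·-0.2222 - (3)·0.6296) / (-6) = -0.9815
  q = (-9 - (3)·-0.9815 - (-4)·0.6296) / (9) = -0.3930
  r = (7 - (-3)·-0.9815 - (-1)·-0.3930) / (6) = 0.6104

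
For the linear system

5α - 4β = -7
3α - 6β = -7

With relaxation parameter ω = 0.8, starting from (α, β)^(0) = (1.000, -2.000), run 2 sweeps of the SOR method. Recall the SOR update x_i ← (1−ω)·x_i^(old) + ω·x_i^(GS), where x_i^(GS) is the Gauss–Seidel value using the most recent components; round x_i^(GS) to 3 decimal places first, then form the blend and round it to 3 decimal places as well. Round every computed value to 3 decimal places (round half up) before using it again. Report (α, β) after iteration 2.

(-1.782, 0.152)

Iteration 1:
  α: GS value = (-7 - (-4)·-2.000) / (5) = -3.000;  α ← (1−ω)·1.000 + ω·-3.000 = -2.200
  β: GS value = (-7 - (3)·-2.200) / (-6) = 0.067;  β ← (1−ω)·-2.000 + ω·0.067 = -0.346
Iteration 2:
  α: GS value = (-7 - (-4)·-0.346) / (5) = -1.677;  α ← (1−ω)·-2.200 + ω·-1.677 = -1.782
  β: GS value = (-7 - (3)·-1.782) / (-6) = 0.276;  β ← (1−ω)·-0.346 + ω·0.276 = 0.152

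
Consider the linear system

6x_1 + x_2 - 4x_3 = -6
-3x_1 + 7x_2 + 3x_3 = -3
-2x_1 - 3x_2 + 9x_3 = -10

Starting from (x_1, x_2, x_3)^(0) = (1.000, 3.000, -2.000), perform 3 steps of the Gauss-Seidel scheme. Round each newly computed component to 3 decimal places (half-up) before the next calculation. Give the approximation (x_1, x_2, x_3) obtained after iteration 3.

Iteration 1:
  x_1 = (-6 - (1)·3.000 - (-4)·-2.000) / (6) = -2.833
  x_2 = (-3 - (-3)·-2.833 - (3)·-2.000) / (7) = -0.786
  x_3 = (-10 - (-2)·-2.833 - (-3)·-0.786) / (9) = -2.003
Iteration 2:
  x_1 = (-6 - (1)·-0.786 - (-4)·-2.003) / (6) = -2.204
  x_2 = (-3 - (-3)·-2.204 - (3)·-2.003) / (7) = -0.515
  x_3 = (-10 - (-2)·-2.204 - (-3)·-0.515) / (9) = -1.773
Iteration 3:
  x_1 = (-6 - (1)·-0.515 - (-4)·-1.773) / (6) = -2.096
  x_2 = (-3 - (-3)·-2.096 - (3)·-1.773) / (7) = -0.567
  x_3 = (-10 - (-2)·-2.096 - (-3)·-0.567) / (9) = -1.766

(-2.096, -0.567, -1.766)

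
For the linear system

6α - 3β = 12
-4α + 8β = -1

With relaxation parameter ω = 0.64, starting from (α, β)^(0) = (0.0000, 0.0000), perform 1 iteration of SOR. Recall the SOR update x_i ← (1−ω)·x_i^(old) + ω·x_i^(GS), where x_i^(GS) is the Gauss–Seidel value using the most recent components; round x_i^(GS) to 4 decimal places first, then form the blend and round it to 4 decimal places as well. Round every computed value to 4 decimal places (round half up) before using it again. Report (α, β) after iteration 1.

(1.2800, 0.3296)

Iteration 1:
  α: GS value = (12 - (-3)·0.0000) / (6) = 2.0000;  α ← (1−ω)·0.0000 + ω·2.0000 = 1.2800
  β: GS value = (-1 - (-4)·1.2800) / (8) = 0.5150;  β ← (1−ω)·0.0000 + ω·0.5150 = 0.3296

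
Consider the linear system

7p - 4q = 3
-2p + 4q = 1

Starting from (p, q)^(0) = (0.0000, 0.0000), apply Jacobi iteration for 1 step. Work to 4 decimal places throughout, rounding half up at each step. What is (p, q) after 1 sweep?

Iteration 1:
  p = (3 - (-4)·0.0000) / (7) = 0.4286
  q = (1 - (-2)·0.0000) / (4) = 0.2500

(0.4286, 0.2500)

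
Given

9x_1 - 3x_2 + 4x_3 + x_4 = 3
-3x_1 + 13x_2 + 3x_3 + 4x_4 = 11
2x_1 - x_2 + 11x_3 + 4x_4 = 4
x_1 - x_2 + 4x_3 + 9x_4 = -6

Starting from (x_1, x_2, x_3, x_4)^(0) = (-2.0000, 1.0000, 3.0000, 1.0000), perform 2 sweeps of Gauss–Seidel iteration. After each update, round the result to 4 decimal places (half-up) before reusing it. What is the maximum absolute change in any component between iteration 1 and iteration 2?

1.4159

Iteration 1:
  x_1 = (3 - (-3)·1.0000 - (4)·3.0000 - (1)·1.0000) / (9) = -0.7778
  x_2 = (11 - (-3)·-0.7778 - (3)·3.0000 - (4)·1.0000) / (13) = -0.3333
  x_3 = (4 - (2)·-0.7778 - (-1)·-0.3333 - (4)·1.0000) / (11) = 0.1111
  x_4 = (-6 - (1)·-0.7778 - (-1)·-0.3333 - (4)·0.1111) / (9) = -0.6667
Iteration 2:
  x_1 = (3 - (-3)·-0.3333 - (4)·0.1111 - (1)·-0.6667) / (9) = 0.2469
  x_2 = (11 - (-3)·0.2469 - (3)·0.1111 - (4)·-0.6667) / (13) = 1.0826
  x_3 = (4 - (2)·0.2469 - (-1)·1.0826 - (4)·-0.6667) / (11) = 0.6596
  x_4 = (-6 - (1)·0.2469 - (-1)·1.0826 - (4)·0.6596) / (9) = -0.8670
Change: (1.0247, 1.4159, 0.5485, -0.2003) → max |·| = 1.4159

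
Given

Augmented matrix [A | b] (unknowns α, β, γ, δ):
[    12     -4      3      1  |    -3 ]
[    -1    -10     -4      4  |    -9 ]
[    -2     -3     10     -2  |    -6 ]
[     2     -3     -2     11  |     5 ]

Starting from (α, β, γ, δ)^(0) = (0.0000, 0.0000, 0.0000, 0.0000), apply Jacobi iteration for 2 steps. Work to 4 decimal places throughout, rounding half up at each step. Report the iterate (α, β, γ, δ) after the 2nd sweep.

Iteration 1:
  α = (-3 - (-4)·0.0000 - (3)·0.0000 - (1)·0.0000) / (12) = -0.2500
  β = (-9 - (-1)·0.0000 - (-4)·0.0000 - (4)·0.0000) / (-10) = 0.9000
  γ = (-6 - (-2)·0.0000 - (-3)·0.0000 - (-2)·0.0000) / (10) = -0.6000
  δ = (5 - (2)·0.0000 - (-3)·0.0000 - (-2)·0.0000) / (11) = 0.4545
Iteration 2:
  α = (-3 - (-4)·0.9000 - (3)·-0.6000 - (1)·0.4545) / (12) = 0.1621
  β = (-9 - (-1)·-0.2500 - (-4)·-0.6000 - (4)·0.4545) / (-10) = 1.3468
  γ = (-6 - (-2)·-0.2500 - (-3)·0.9000 - (-2)·0.4545) / (10) = -0.2891
  δ = (5 - (2)·-0.2500 - (-3)·0.9000 - (-2)·-0.6000) / (11) = 0.6364

(0.1621, 1.3468, -0.2891, 0.6364)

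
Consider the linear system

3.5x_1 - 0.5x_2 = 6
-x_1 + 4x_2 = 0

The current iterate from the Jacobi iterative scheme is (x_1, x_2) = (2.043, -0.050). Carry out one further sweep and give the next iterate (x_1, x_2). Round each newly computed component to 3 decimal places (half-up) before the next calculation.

(1.707, 0.511)

One sweep:
  x_1 = (6 - (-0.5)·-0.050) / (3.5) = 1.707
  x_2 = (0 - (-1)·2.043) / (4) = 0.511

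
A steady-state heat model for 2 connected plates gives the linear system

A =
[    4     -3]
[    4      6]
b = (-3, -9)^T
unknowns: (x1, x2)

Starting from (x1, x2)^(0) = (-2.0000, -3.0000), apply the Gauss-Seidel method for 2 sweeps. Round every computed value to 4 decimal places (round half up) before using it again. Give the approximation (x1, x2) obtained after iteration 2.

(-0.3750, -1.2500)

Iteration 1:
  x1 = (-3 - (-3)·-3.0000) / (4) = -3.0000
  x2 = (-9 - (4)·-3.0000) / (6) = 0.5000
Iteration 2:
  x1 = (-3 - (-3)·0.5000) / (4) = -0.3750
  x2 = (-9 - (4)·-0.3750) / (6) = -1.2500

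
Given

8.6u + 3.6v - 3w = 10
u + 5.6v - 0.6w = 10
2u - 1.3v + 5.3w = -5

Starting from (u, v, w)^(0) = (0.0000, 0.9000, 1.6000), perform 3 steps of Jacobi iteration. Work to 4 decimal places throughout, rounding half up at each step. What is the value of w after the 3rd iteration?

-0.6178

Iteration 1:
  u = (10 - (3.6)·0.9000 - (-3)·1.6000) / (8.6) = 1.3442
  v = (10 - (1)·0.0000 - (-0.6)·1.6000) / (5.6) = 1.9571
  w = (-5 - (2)·0.0000 - (-1.3)·0.9000) / (5.3) = -0.7226
Iteration 2:
  u = (10 - (3.6)·1.9571 - (-3)·-0.7226) / (8.6) = 0.0915
  v = (10 - (1)·1.3442 - (-0.6)·-0.7226) / (5.6) = 1.4683
  w = (-5 - (2)·1.3442 - (-1.3)·1.9571) / (5.3) = -0.9706
Iteration 3:
  u = (10 - (3.6)·1.4683 - (-3)·-0.9706) / (8.6) = 0.2096
  v = (10 - (1)·0.0915 - (-0.6)·-0.9706) / (5.6) = 1.6654
  w = (-5 - (2)·0.0915 - (-1.3)·1.4683) / (5.3) = -0.6178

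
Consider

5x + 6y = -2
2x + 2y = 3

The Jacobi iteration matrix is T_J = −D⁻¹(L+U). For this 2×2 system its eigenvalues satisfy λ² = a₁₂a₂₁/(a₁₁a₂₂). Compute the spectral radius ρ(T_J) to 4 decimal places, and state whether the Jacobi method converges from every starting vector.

a₁₂a₂₁/(a₁₁a₂₂) = (6)·(2) / ((5)·(2)) = 1.200000
ρ = √|1.200000| = √1.200000 = 1.0954
ρ > 1, so Jacobi diverges

1.0954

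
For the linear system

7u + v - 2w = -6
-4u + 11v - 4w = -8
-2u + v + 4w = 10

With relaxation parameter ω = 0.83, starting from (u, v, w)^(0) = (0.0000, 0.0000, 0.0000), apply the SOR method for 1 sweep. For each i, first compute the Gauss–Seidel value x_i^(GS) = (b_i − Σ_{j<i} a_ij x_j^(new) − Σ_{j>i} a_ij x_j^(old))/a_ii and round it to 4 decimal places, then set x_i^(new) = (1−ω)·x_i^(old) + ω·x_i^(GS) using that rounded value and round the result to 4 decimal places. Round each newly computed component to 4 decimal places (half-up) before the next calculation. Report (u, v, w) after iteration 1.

Iteration 1:
  u: GS value = (-6 - (1)·0.0000 - (-2)·0.0000) / (7) = -0.8571;  u ← (1−ω)·0.0000 + ω·-0.8571 = -0.7114
  v: GS value = (-8 - (-4)·-0.7114 - (-4)·0.0000) / (11) = -0.9860;  v ← (1−ω)·0.0000 + ω·-0.9860 = -0.8184
  w: GS value = (10 - (-2)·-0.7114 - (1)·-0.8184) / (4) = 2.3489;  w ← (1−ω)·0.0000 + ω·2.3489 = 1.9496

(-0.7114, -0.8184, 1.9496)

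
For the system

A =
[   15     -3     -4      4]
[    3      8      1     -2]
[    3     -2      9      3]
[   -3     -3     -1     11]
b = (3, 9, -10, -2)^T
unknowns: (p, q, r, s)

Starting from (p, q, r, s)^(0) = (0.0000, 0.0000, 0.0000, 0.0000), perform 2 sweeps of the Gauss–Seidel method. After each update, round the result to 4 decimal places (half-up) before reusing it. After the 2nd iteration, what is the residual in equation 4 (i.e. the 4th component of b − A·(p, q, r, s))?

Iteration 1:
  p = (3 - (-3)·0.0000 - (-4)·0.0000 - (4)·0.0000) / (15) = 0.2000
  q = (9 - (3)·0.2000 - (1)·0.0000 - (-2)·0.0000) / (8) = 1.0500
  r = (-10 - (3)·0.2000 - (-2)·1.0500 - (3)·0.0000) / (9) = -0.9444
  s = (-2 - (-3)·0.2000 - (-3)·1.0500 - (-1)·-0.9444) / (11) = 0.0732
Iteration 2:
  p = (3 - (-3)·1.0500 - (-4)·-0.9444 - (4)·0.0732) / (15) = 0.1386
  q = (9 - (3)·0.1386 - (1)·-0.9444 - (-2)·0.0732) / (8) = 1.2094
  r = (-10 - (3)·0.1386 - (-2)·1.2094 - (3)·0.0732) / (9) = -0.9130
  s = (-2 - (-3)·0.1386 - (-3)·1.2094 - (-1)·-0.9130) / (11) = 0.1028
Residual b − A·x = (0.4860, 0.0276, -0.0884, 0.0002)

0.0002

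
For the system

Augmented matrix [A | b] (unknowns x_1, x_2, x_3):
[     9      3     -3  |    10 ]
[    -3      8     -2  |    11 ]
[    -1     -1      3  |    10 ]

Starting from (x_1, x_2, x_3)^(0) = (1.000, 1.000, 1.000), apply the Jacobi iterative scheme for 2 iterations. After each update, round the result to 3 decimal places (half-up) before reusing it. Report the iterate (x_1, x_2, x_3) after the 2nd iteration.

(1.778, 2.792, 4.370)

Iteration 1:
  x_1 = (10 - (3)·1.000 - (-3)·1.000) / (9) = 1.111
  x_2 = (11 - (-3)·1.000 - (-2)·1.000) / (8) = 2.000
  x_3 = (10 - (-1)·1.000 - (-1)·1.000) / (3) = 4.000
Iteration 2:
  x_1 = (10 - (3)·2.000 - (-3)·4.000) / (9) = 1.778
  x_2 = (11 - (-3)·1.111 - (-2)·4.000) / (8) = 2.792
  x_3 = (10 - (-1)·1.111 - (-1)·2.000) / (3) = 4.370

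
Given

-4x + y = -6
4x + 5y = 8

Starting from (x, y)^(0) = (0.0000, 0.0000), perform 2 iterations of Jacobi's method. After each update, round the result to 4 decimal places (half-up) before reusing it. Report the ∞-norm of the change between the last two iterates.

1.2000

Iteration 1:
  x = (-6 - (1)·0.0000) / (-4) = 1.5000
  y = (8 - (4)·0.0000) / (5) = 1.6000
Iteration 2:
  x = (-6 - (1)·1.6000) / (-4) = 1.9000
  y = (8 - (4)·1.5000) / (5) = 0.4000
Change: (0.4000, -1.2000) → max |·| = 1.2000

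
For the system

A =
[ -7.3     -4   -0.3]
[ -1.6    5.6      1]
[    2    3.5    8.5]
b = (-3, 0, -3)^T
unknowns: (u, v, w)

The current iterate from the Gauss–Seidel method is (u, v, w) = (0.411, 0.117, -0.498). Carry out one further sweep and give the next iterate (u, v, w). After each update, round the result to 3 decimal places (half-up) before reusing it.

(0.367, 0.194, -0.519)

One sweep:
  u = (-3 - (-4)·0.117 - (-0.3)·-0.498) / (-7.3) = 0.367
  v = (0 - (-1.6)·0.367 - (1)·-0.498) / (5.6) = 0.194
  w = (-3 - (2)·0.367 - (3.5)·0.194) / (8.5) = -0.519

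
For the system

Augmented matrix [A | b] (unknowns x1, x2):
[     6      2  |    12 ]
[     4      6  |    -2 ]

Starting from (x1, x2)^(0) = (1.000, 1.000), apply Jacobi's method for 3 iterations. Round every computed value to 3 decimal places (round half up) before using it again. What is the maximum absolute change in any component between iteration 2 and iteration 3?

0.444

Iteration 1:
  x1 = (12 - (2)·1.000) / (6) = 1.667
  x2 = (-2 - (4)·1.000) / (6) = -1.000
Iteration 2:
  x1 = (12 - (2)·-1.000) / (6) = 2.333
  x2 = (-2 - (4)·1.667) / (6) = -1.445
Iteration 3:
  x1 = (12 - (2)·-1.445) / (6) = 2.482
  x2 = (-2 - (4)·2.333) / (6) = -1.889
Change: (0.149, -0.444) → max |·| = 0.444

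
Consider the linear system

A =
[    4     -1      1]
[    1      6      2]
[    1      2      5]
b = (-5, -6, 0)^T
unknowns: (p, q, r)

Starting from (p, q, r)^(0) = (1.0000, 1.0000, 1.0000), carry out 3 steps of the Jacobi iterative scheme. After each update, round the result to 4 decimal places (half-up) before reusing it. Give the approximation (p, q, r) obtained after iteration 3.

(-1.6104, -1.0375, 0.5317)

Iteration 1:
  p = (-5 - (-1)·1.0000 - (1)·1.0000) / (4) = -1.2500
  q = (-6 - (1)·1.0000 - (2)·1.0000) / (6) = -1.5000
  r = (0 - (1)·1.0000 - (2)·1.0000) / (5) = -0.6000
Iteration 2:
  p = (-5 - (-1)·-1.5000 - (1)·-0.6000) / (4) = -1.4750
  q = (-6 - (1)·-1.2500 - (2)·-0.6000) / (6) = -0.5917
  r = (0 - (1)·-1.2500 - (2)·-1.5000) / (5) = 0.8500
Iteration 3:
  p = (-5 - (-1)·-0.5917 - (1)·0.8500) / (4) = -1.6104
  q = (-6 - (1)·-1.4750 - (2)·0.8500) / (6) = -1.0375
  r = (0 - (1)·-1.4750 - (2)·-0.5917) / (5) = 0.5317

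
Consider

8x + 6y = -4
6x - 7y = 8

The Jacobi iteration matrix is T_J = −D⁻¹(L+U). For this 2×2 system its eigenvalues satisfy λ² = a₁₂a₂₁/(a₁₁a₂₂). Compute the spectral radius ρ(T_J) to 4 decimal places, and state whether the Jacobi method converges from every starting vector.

0.8018

a₁₂a₂₁/(a₁₁a₂₂) = (6)·(6) / ((8)·(-7)) = -0.642857
ρ = √|-0.642857| = √0.642857 = 0.8018
ρ < 1, so Jacobi converges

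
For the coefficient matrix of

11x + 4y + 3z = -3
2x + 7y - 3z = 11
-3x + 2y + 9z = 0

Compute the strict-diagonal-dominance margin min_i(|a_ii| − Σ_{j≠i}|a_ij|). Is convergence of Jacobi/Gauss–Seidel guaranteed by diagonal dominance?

row 1: |11| − (4+3) = 4
row 2: |7| − (2+3) = 2
row 3: |9| − (3+2) = 4
minimum over rows = 2 → strictly diagonally dominant (convergence guaranteed)

2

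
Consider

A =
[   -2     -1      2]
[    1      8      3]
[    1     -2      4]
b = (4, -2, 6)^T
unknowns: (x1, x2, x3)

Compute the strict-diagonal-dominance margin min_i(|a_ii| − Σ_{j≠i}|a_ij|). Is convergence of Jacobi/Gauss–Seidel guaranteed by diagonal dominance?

-1

row 1: |-2| − (1+2) = -1
row 2: |8| − (1+3) = 4
row 3: |4| − (1+2) = 1
minimum over rows = -1 → not strictly diagonally dominant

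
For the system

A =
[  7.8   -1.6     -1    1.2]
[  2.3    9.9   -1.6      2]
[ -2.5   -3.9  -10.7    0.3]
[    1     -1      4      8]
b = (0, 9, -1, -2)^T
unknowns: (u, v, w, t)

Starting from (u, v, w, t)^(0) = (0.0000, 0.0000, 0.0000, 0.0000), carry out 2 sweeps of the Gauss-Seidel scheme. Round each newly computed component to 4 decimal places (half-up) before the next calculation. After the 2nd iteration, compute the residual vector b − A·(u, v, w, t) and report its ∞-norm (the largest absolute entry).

0.0989

Iteration 1:
  u = (0 - (-1.6)·0.0000 - (-1)·0.0000 - (1.2)·0.0000) / (7.8) = 0.0000
  v = (9 - (2.3)·0.0000 - (-1.6)·0.0000 - (2)·0.0000) / (9.9) = 0.9091
  w = (-1 - (-2.5)·0.0000 - (-3.9)·0.9091 - (0.3)·0.0000) / (-10.7) = -0.2379
  t = (-2 - (1)·0.0000 - (-1)·0.9091 - (4)·-0.2379) / (8) = -0.0174
Iteration 2:
  u = (0 - (-1.6)·0.9091 - (-1)·-0.2379 - (1.2)·-0.0174) / (7.8) = 0.1587
  v = (9 - (2.3)·0.1587 - (-1.6)·-0.2379 - (2)·-0.0174) / (9.9) = 0.8373
  w = (-1 - (-2.5)·0.1587 - (-3.9)·0.8373 - (0.3)·-0.0174) / (-10.7) = -0.2493
  t = (-2 - (1)·0.1587 - (-1)·0.8373 - (4)·-0.2493) / (8) = -0.0405
Residual b − A·x = (-0.0989, 0.0278, 0.0069, -0.0002); ∞-norm = 0.0989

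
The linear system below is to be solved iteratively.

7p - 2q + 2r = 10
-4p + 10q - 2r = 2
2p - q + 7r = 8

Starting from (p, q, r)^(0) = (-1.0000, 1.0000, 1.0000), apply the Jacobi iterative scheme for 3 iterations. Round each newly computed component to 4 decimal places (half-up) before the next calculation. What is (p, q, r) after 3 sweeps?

(1.5289, 0.7388, 1.0181)

Iteration 1:
  p = (10 - (-2)·1.0000 - (2)·1.0000) / (7) = 1.4286
  q = (2 - (-4)·-1.0000 - (-2)·1.0000) / (10) = 0.0000
  r = (8 - (2)·-1.0000 - (-1)·1.0000) / (7) = 1.5714
Iteration 2:
  p = (10 - (-2)·0.0000 - (2)·1.5714) / (7) = 0.9796
  q = (2 - (-4)·1.4286 - (-2)·1.5714) / (10) = 1.0857
  r = (8 - (2)·1.4286 - (-1)·0.0000) / (7) = 0.7347
Iteration 3:
  p = (10 - (-2)·1.0857 - (2)·0.7347) / (7) = 1.5289
  q = (2 - (-4)·0.9796 - (-2)·0.7347) / (10) = 0.7388
  r = (8 - (2)·0.9796 - (-1)·1.0857) / (7) = 1.0181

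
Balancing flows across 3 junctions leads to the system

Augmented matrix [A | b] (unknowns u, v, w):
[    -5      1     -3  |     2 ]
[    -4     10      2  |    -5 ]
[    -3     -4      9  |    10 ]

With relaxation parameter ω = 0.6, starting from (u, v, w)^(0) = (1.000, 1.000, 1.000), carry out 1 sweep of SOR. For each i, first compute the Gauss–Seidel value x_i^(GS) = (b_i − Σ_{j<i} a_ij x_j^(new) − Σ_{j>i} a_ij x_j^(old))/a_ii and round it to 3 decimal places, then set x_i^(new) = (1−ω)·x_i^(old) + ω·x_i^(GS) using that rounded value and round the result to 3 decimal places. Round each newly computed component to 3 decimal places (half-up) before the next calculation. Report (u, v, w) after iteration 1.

Iteration 1:
  u: GS value = (2 - (1)·1.000 - (-3)·1.000) / (-5) = -0.800;  u ← (1−ω)·1.000 + ω·-0.800 = -0.080
  v: GS value = (-5 - (-4)·-0.080 - (2)·1.000) / (10) = -0.732;  v ← (1−ω)·1.000 + ω·-0.732 = -0.039
  w: GS value = (10 - (-3)·-0.080 - (-4)·-0.039) / (9) = 1.067;  w ← (1−ω)·1.000 + ω·1.067 = 1.040

(-0.080, -0.039, 1.040)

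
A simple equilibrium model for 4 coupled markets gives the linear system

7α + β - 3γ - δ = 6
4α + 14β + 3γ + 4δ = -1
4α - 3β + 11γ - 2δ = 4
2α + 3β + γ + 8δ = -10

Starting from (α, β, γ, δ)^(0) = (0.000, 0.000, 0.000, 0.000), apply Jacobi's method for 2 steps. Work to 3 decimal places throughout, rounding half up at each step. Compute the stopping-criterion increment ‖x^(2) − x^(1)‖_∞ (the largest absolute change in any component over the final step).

Iteration 1:
  α = (6 - (1)·0.000 - (-3)·0.000 - (-1)·0.000) / (7) = 0.857
  β = (-1 - (4)·0.000 - (3)·0.000 - (4)·0.000) / (14) = -0.071
  γ = (4 - (4)·0.000 - (-3)·0.000 - (-2)·0.000) / (11) = 0.364
  δ = (-10 - (2)·0.000 - (3)·0.000 - (1)·0.000) / (8) = -1.250
Iteration 2:
  α = (6 - (1)·-0.071 - (-3)·0.364 - (-1)·-1.250) / (7) = 0.845
  β = (-1 - (4)·0.857 - (3)·0.364 - (4)·-1.250) / (14) = -0.037
  γ = (4 - (4)·0.857 - (-3)·-0.071 - (-2)·-1.250) / (11) = -0.195
  δ = (-10 - (2)·0.857 - (3)·-0.071 - (1)·0.364) / (8) = -1.483
Change: (-0.012, 0.034, -0.559, -0.233) → max |·| = 0.559

0.559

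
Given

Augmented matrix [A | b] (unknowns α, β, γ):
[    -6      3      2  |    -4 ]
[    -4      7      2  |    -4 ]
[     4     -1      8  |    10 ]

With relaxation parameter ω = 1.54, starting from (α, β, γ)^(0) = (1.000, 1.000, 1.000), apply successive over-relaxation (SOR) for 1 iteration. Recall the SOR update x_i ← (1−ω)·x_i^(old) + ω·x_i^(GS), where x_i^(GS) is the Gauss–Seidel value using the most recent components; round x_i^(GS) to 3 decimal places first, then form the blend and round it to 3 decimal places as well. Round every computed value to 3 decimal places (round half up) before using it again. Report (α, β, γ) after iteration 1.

Iteration 1:
  α: GS value = (-4 - (3)·1.000 - (2)·1.000) / (-6) = 1.500;  α ← (1−ω)·1.000 + ω·1.500 = 1.770
  β: GS value = (-4 - (-4)·1.770 - (2)·1.000) / (7) = 0.154;  β ← (1−ω)·1.000 + ω·0.154 = -0.303
  γ: GS value = (10 - (4)·1.770 - (-1)·-0.303) / (8) = 0.327;  γ ← (1−ω)·1.000 + ω·0.327 = -0.036

(1.770, -0.303, -0.036)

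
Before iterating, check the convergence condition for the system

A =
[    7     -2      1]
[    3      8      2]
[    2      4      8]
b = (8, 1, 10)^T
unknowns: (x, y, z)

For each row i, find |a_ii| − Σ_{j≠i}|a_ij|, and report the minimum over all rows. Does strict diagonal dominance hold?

row 1: |7| − (2+1) = 4
row 2: |8| − (3+2) = 3
row 3: |8| − (2+4) = 2
minimum over rows = 2 → strictly diagonally dominant (convergence guaranteed)

2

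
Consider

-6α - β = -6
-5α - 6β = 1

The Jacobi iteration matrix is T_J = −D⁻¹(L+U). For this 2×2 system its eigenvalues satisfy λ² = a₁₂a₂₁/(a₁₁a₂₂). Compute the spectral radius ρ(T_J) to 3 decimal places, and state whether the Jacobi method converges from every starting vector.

0.373

a₁₂a₂₁/(a₁₁a₂₂) = (-1)·(-5) / ((-6)·(-6)) = 0.138889
ρ = √|0.138889| = √0.138889 = 0.373
ρ < 1, so Jacobi converges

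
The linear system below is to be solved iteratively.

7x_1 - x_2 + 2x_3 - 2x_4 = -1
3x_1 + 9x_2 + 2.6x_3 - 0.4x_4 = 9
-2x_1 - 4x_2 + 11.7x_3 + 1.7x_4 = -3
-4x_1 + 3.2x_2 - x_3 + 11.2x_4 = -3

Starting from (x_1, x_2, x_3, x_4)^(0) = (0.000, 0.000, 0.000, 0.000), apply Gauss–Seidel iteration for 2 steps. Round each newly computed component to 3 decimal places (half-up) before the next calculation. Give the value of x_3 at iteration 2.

0.147

Iteration 1:
  x_1 = (-1 - (-1)·0.000 - (2)·0.000 - (-2)·0.000) / (7) = -0.143
  x_2 = (9 - (3)·-0.143 - (2.6)·0.000 - (-0.4)·0.000) / (9) = 1.048
  x_3 = (-3 - (-2)·-0.143 - (-4)·1.048 - (1.7)·0.000) / (11.7) = 0.077
  x_4 = (-3 - (-4)·-0.143 - (3.2)·1.048 - (-1)·0.077) / (11.2) = -0.611
Iteration 2:
  x_1 = (-1 - (-1)·1.048 - (2)·0.077 - (-2)·-0.611) / (7) = -0.190
  x_2 = (9 - (3)·-0.190 - (2.6)·0.077 - (-0.4)·-0.611) / (9) = 1.014
  x_3 = (-3 - (-2)·-0.190 - (-4)·1.014 - (1.7)·-0.611) / (11.7) = 0.147
  x_4 = (-3 - (-4)·-0.190 - (3.2)·1.014 - (-1)·0.147) / (11.2) = -0.612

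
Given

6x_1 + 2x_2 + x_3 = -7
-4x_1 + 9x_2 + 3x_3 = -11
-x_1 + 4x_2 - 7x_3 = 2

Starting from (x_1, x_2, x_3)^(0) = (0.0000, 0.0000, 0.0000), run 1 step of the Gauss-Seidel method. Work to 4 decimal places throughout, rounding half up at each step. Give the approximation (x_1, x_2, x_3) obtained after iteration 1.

(-1.1667, -1.7408, -1.1138)

Iteration 1:
  x_1 = (-7 - (2)·0.0000 - (1)·0.0000) / (6) = -1.1667
  x_2 = (-11 - (-4)·-1.1667 - (3)·0.0000) / (9) = -1.7408
  x_3 = (2 - (-1)·-1.1667 - (4)·-1.7408) / (-7) = -1.1138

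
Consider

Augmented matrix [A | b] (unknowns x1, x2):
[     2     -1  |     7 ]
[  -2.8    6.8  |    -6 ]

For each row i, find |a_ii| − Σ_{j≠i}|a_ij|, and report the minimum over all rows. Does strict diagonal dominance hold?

1

row 1: |2| − (1) = 1
row 2: |6.8| − (2.8) = 4
minimum over rows = 1 → strictly diagonally dominant (convergence guaranteed)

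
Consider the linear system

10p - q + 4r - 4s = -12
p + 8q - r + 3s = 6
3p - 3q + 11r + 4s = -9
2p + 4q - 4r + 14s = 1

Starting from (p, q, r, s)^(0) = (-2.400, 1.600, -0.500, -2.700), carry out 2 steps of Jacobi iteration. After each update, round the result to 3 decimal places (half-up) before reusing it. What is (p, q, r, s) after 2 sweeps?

Iteration 1:
  p = (-12 - (-1)·1.600 - (4)·-0.500 - (-4)·-2.700) / (10) = -1.920
  q = (6 - (1)·-2.400 - (-1)·-0.500 - (3)·-2.700) / (8) = 2.000
  r = (-9 - (3)·-2.400 - (-3)·1.600 - (4)·-2.700) / (11) = 1.255
  s = (1 - (2)·-2.400 - (4)·1.600 - (-4)·-0.500) / (14) = -0.186
Iteration 2:
  p = (-12 - (-1)·2.000 - (4)·1.255 - (-4)·-0.186) / (10) = -1.576
  q = (6 - (1)·-1.920 - (-1)·1.255 - (3)·-0.186) / (8) = 1.217
  r = (-9 - (3)·-1.920 - (-3)·2.000 - (4)·-0.186) / (11) = 0.319
  s = (1 - (2)·-1.920 - (4)·2.000 - (-4)·1.255) / (14) = 0.133

(-1.576, 1.217, 0.319, 0.133)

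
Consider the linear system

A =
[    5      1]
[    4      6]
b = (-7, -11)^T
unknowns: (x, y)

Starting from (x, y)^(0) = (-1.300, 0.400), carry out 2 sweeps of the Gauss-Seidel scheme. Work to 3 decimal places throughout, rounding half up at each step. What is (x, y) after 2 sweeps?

(-1.231, -1.013)

Iteration 1:
  x = (-7 - (1)·0.400) / (5) = -1.480
  y = (-11 - (4)·-1.480) / (6) = -0.847
Iteration 2:
  x = (-7 - (1)·-0.847) / (5) = -1.231
  y = (-11 - (4)·-1.231) / (6) = -1.013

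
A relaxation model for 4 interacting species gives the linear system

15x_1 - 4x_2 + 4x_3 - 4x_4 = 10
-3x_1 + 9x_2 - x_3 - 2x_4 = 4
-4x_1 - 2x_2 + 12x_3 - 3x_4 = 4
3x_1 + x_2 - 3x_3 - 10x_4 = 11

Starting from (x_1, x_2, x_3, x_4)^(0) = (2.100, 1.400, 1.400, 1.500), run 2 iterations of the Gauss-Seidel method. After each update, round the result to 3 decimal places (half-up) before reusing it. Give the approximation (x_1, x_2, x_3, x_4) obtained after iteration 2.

Iteration 1:
  x_1 = (10 - (-4)·1.400 - (4)·1.400 - (-4)·1.500) / (15) = 1.067
  x_2 = (4 - (-3)·1.067 - (-1)·1.400 - (-2)·1.500) / (9) = 1.289
  x_3 = (4 - (-4)·1.067 - (-2)·1.289 - (-3)·1.500) / (12) = 1.279
  x_4 = (11 - (3)·1.067 - (1)·1.289 - (-3)·1.279) / (-10) = -1.035
Iteration 2:
  x_1 = (10 - (-4)·1.289 - (4)·1.279 - (-4)·-1.035) / (15) = 0.393
  x_2 = (4 - (-3)·0.393 - (-1)·1.279 - (-2)·-1.035) / (9) = 0.488
  x_3 = (4 - (-4)·0.393 - (-2)·0.488 - (-3)·-1.035) / (12) = 0.287
  x_4 = (11 - (3)·0.393 - (1)·0.488 - (-3)·0.287) / (-10) = -1.019

(0.393, 0.488, 0.287, -1.019)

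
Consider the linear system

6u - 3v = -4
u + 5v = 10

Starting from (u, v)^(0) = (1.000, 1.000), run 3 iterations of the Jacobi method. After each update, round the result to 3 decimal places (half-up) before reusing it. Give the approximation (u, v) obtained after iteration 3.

(0.350, 1.953)

Iteration 1:
  u = (-4 - (-3)·1.000) / (6) = -0.167
  v = (10 - (1)·1.000) / (5) = 1.800
Iteration 2:
  u = (-4 - (-3)·1.800) / (6) = 0.233
  v = (10 - (1)·-0.167) / (5) = 2.033
Iteration 3:
  u = (-4 - (-3)·2.033) / (6) = 0.350
  v = (10 - (1)·0.233) / (5) = 1.953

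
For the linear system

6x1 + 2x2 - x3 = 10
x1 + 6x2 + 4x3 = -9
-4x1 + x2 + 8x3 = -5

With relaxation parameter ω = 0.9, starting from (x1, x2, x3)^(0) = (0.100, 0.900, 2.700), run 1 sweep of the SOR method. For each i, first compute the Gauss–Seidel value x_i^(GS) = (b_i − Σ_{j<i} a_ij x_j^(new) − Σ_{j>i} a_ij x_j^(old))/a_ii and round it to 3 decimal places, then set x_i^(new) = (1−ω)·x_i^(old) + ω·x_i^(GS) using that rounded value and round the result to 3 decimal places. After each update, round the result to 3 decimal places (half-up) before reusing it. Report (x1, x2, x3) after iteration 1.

(1.645, -3.127, 0.799)

Iteration 1:
  x1: GS value = (10 - (2)·0.900 - (-1)·2.700) / (6) = 1.817;  x1 ← (1−ω)·0.100 + ω·1.817 = 1.645
  x2: GS value = (-9 - (1)·1.645 - (4)·2.700) / (6) = -3.574;  x2 ← (1−ω)·0.900 + ω·-3.574 = -3.127
  x3: GS value = (-5 - (-4)·1.645 - (1)·-3.127) / (8) = 0.588;  x3 ← (1−ω)·2.700 + ω·0.588 = 0.799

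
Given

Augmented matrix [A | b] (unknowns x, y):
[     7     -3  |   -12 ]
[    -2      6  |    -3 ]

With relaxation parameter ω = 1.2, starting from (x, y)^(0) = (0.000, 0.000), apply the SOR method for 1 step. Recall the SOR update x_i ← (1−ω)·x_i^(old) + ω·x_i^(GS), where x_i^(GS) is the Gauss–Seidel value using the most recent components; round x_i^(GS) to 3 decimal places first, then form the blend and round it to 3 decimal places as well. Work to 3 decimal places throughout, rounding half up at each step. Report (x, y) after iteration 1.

(-2.057, -1.423)

Iteration 1:
  x: GS value = (-12 - (-3)·0.000) / (7) = -1.714;  x ← (1−ω)·0.000 + ω·-1.714 = -2.057
  y: GS value = (-3 - (-2)·-2.057) / (6) = -1.186;  y ← (1−ω)·0.000 + ω·-1.186 = -1.423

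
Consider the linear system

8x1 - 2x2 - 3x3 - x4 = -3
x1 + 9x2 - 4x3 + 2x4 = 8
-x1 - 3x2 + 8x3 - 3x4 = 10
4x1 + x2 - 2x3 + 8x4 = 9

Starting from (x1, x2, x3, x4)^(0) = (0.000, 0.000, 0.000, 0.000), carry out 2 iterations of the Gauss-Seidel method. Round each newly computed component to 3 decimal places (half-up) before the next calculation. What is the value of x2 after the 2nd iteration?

1.156

Iteration 1:
  x1 = (-3 - (-2)·0.000 - (-3)·0.000 - (-1)·0.000) / (8) = -0.375
  x2 = (8 - (1)·-0.375 - (-4)·0.000 - (2)·0.000) / (9) = 0.931
  x3 = (10 - (-1)·-0.375 - (-3)·0.931 - (-3)·0.000) / (8) = 1.552
  x4 = (9 - (4)·-0.375 - (1)·0.931 - (-2)·1.552) / (8) = 1.584
Iteration 2:
  x1 = (-3 - (-2)·0.931 - (-3)·1.552 - (-1)·1.584) / (8) = 0.638
  x2 = (8 - (1)·0.638 - (-4)·1.552 - (2)·1.584) / (9) = 1.156
  x3 = (10 - (-1)·0.638 - (-3)·1.156 - (-3)·1.584) / (8) = 2.357
  x4 = (9 - (4)·0.638 - (1)·1.156 - (-2)·2.357) / (8) = 1.251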